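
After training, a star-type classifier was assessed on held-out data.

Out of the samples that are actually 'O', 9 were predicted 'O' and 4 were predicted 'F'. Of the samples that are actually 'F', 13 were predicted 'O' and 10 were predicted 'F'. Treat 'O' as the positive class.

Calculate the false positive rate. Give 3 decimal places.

FPR = FP/(FP+TN) = 13/(13+10) = 0.565

0.565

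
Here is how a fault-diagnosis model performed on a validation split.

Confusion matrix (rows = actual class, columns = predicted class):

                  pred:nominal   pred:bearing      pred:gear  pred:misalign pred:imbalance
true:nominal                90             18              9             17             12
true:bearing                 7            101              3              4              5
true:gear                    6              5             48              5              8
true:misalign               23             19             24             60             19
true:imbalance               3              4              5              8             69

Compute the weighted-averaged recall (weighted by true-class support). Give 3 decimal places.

0.643

Per-class recall (TP/(TP+FN)):
  nominal: TP=90, FN=18+9+17+12=56 → 90/146 = 0.6164
  bearing: TP=101, FN=7+3+4+5=19 → 101/120 = 0.8417
  gear: TP=48, FN=6+5+5+8=24 → 48/72 = 0.6667
  misalign: TP=60, FN=23+19+24+19=85 → 60/145 = 0.4138
  imbalance: TP=69, FN=3+4+5+8=20 → 69/89 = 0.7753
Weighted-recall = Σ (supportᵢ/N)·recallᵢ with N=572: (146/572)·0.6164 + (120/572)·0.8417 + (72/572)·0.6667 + (145/572)·0.4138 + (89/572)·0.7753 = 0.643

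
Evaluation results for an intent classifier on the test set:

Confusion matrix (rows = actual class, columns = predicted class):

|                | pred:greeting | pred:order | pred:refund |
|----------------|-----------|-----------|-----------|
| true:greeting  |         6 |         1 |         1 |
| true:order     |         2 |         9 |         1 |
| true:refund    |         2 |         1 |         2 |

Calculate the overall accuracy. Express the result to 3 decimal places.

Accuracy = trace / total = (6+9+2=17) / 25 = 17/25 = 0.680

0.680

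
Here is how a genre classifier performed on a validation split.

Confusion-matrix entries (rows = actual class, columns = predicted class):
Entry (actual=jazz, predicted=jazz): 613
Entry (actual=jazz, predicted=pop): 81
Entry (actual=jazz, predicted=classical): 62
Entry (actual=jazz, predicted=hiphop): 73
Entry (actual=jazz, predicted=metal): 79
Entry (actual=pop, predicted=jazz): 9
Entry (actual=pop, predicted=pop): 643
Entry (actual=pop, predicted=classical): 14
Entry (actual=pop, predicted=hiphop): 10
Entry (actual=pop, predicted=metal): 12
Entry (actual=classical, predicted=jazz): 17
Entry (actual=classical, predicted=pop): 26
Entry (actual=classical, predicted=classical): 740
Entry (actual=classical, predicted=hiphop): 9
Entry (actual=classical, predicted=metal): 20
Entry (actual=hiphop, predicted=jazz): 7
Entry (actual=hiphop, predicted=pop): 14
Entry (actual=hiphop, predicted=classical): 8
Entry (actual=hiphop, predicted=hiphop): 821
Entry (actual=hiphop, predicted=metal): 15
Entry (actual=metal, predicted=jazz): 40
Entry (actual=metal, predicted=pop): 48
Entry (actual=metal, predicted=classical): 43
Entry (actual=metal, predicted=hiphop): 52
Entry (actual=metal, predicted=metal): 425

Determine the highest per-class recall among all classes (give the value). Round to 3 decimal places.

Per-class recall (TP/(TP+FN)):
  jazz: TP=613, FN=81+62+73+79=295 → 613/908 = 0.6751
  pop: TP=643, FN=9+14+10+12=45 → 643/688 = 0.9346
  classical: TP=740, FN=17+26+9+20=72 → 740/812 = 0.9113
  hiphop: TP=821, FN=7+14+8+15=44 → 821/865 = 0.9491
  metal: TP=425, FN=40+48+43+52=183 → 425/608 = 0.6990
Highest is class 'hiphop' with recall = 0.949.

0.949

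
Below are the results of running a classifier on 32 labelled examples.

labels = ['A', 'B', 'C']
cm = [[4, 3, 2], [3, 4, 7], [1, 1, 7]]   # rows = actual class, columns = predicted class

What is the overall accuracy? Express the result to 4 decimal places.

0.4688

Accuracy = trace / total = (4+4+7=15) / 32 = 15/32 = 0.4688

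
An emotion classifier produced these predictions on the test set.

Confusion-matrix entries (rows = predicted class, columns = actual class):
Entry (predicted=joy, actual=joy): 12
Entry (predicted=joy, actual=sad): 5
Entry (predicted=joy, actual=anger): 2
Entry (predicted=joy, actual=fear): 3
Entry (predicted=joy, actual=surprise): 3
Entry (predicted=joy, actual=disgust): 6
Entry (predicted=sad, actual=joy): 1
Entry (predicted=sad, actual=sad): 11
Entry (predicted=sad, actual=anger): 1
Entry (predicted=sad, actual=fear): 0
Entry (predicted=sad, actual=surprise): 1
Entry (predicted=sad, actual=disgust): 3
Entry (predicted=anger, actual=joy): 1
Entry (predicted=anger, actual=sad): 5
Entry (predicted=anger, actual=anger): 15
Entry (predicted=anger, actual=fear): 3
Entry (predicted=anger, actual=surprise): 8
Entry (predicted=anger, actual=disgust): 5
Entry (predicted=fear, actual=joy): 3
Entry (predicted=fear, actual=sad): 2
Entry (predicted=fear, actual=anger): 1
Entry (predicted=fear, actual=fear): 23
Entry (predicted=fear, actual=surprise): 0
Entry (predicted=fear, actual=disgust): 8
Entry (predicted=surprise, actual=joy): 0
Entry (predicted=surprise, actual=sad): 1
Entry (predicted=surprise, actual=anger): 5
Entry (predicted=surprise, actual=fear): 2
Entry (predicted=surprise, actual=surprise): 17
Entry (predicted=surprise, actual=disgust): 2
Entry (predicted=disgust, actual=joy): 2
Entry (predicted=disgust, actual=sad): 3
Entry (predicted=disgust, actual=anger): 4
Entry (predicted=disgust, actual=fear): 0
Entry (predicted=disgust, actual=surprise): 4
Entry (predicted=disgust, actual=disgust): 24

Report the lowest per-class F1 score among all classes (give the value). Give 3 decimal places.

0.462

Per-class F1 score (2·TP/(2·TP+FP+FN)):
  joy: TP=12, FP=5+2+3+3+6=19, FN=1+1+3+0+2=7 → 24/50 = 0.4800
  sad: TP=11, FP=1+1+0+1+3=6, FN=5+5+2+1+3=16 → 22/44 = 0.5000
  anger: TP=15, FP=1+5+3+8+5=22, FN=2+1+1+5+4=13 → 30/65 = 0.4615
  fear: TP=23, FP=3+2+1+0+8=14, FN=3+0+3+2+0=8 → 46/68 = 0.6765
  surprise: TP=17, FP=0+1+5+2+2=10, FN=3+1+8+0+4=16 → 34/60 = 0.5667
  disgust: TP=24, FP=2+3+4+0+4=13, FN=6+3+5+8+2=24 → 48/85 = 0.5647
Lowest is class 'anger' with F1 score = 0.462.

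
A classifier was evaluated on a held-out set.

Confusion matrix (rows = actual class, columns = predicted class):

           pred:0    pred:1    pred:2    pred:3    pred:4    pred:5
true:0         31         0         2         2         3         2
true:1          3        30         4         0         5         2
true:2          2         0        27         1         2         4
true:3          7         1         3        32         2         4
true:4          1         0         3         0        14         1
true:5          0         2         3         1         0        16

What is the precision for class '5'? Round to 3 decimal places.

One-vs-rest for '5': TP = diagonal; FP = other classes predicted '5'; FN = '5' predicted as other.
precision = TP/(TP+FP).
5: TP=16, FP=2+2+4+4+1=13 → 16/29 = 0.5517

0.552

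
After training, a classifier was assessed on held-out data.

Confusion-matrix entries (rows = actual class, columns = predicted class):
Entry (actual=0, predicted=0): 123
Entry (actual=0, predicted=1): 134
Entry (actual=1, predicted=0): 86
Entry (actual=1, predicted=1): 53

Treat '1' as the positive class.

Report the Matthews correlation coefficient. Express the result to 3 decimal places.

-0.134

MCC = (TP·TN − FP·FN) / √((TP+FP)(TP+FN)(TN+FP)(TN+FN))
Numerator = 53·123 − 134·86 = -5005
Denominator = √(187·139·257·209) = √1396162009 = 37365.2514
MCC = -5005 / 37365.2514 = -0.134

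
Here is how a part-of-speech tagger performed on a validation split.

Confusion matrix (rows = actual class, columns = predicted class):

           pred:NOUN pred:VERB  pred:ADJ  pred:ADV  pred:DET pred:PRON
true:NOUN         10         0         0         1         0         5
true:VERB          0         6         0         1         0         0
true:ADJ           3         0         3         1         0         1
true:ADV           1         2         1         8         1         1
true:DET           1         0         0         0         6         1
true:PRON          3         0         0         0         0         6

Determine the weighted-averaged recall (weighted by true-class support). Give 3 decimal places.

0.629

Per-class recall (TP/(TP+FN)):
  NOUN: TP=10, FN=0+0+1+0+5=6 → 10/16 = 0.6250
  VERB: TP=6, FN=0+0+1+0+0=1 → 6/7 = 0.8571
  ADJ: TP=3, FN=3+0+1+0+1=5 → 3/8 = 0.3750
  ADV: TP=8, FN=1+2+1+1+1=6 → 8/14 = 0.5714
  DET: TP=6, FN=1+0+0+0+1=2 → 6/8 = 0.7500
  PRON: TP=6, FN=3+0+0+0+0=3 → 6/9 = 0.6667
Weighted-recall = Σ (supportᵢ/N)·recallᵢ with N=62: (16/62)·0.6250 + (7/62)·0.8571 + (8/62)·0.3750 + (14/62)·0.5714 + (8/62)·0.7500 + (9/62)·0.6667 = 0.629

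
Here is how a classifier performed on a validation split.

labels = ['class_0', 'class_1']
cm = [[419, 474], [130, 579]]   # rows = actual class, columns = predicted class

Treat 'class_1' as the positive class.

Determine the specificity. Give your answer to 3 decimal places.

Specificity = TN/(TN+FP) = 419/(419+474) = 0.469

0.469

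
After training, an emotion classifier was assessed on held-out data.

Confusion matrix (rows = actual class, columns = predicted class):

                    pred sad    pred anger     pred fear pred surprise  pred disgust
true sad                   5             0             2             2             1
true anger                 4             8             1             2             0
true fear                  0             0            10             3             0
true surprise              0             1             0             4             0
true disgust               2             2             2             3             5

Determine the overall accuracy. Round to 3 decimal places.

Accuracy = trace / total = (5+8+10+4+5=32) / 57 = 32/57 = 0.561

0.561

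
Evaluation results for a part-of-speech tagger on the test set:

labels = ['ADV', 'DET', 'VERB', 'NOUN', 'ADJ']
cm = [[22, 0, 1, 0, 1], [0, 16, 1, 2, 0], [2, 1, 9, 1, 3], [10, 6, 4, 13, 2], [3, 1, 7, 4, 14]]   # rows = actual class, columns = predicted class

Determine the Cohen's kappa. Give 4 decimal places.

0.5041

Observed agreement pₒ = trace/N = 74/123 = 0.60163
Expected agreement pₑ = Σ (rowᵢ·colᵢ)/N² = (24·37 + 19·24 + 16·22 + 35·20 + 29·20)/123² = 0.19671
κ = (pₒ − pₑ)/(1 − pₑ) = (0.60163 − 0.19671)/(1 − 0.19671) = 0.5041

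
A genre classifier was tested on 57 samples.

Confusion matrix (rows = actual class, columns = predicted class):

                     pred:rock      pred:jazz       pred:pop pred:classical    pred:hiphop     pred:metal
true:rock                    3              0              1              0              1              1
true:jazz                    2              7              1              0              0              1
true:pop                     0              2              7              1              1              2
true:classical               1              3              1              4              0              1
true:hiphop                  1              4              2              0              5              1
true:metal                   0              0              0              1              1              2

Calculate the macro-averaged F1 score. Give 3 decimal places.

0.475

Per-class F1 score (2·TP/(2·TP+FP+FN)):
  rock: TP=3, FP=2+0+1+1+0=4, FN=0+1+0+1+1=3 → 6/13 = 0.4615
  jazz: TP=7, FP=0+2+3+4+0=9, FN=2+1+0+0+1=4 → 14/27 = 0.5185
  pop: TP=7, FP=1+1+1+2+0=5, FN=0+2+1+1+2=6 → 14/25 = 0.5600
  classical: TP=4, FP=0+0+1+0+1=2, FN=1+3+1+0+1=6 → 8/16 = 0.5000
  hiphop: TP=5, FP=1+0+1+0+1=3, FN=1+4+2+0+1=8 → 10/21 = 0.4762
  metal: TP=2, FP=1+1+2+1+1=6, FN=0+0+0+1+1=2 → 4/12 = 0.3333
Macro-F1 score = mean = (0.4615 + 0.5185 + 0.5600 + 0.5000 + 0.4762 + 0.3333) / 6 = 0.475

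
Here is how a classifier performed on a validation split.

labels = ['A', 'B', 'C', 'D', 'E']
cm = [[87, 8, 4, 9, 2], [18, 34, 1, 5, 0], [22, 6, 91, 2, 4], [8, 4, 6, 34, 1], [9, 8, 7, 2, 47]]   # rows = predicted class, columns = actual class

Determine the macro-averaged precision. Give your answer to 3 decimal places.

Per-class precision (TP/(TP+FP)):
  A: TP=87, FP=8+4+9+2=23 → 87/110 = 0.7909
  B: TP=34, FP=18+1+5+0=24 → 34/58 = 0.5862
  C: TP=91, FP=22+6+2+4=34 → 91/125 = 0.7280
  D: TP=34, FP=8+4+6+1=19 → 34/53 = 0.6415
  E: TP=47, FP=9+8+7+2=26 → 47/73 = 0.6438
Macro-precision = mean = (0.7909 + 0.5862 + 0.7280 + 0.6415 + 0.6438) / 5 = 0.678

0.678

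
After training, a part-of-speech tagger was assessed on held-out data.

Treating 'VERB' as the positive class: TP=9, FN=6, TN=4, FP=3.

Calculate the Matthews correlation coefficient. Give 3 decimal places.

MCC = (TP·TN − FP·FN) / √((TP+FP)(TP+FN)(TN+FP)(TN+FN))
Numerator = 9·4 − 3·6 = 18
Denominator = √(12·15·7·10) = √12600 = 112.2497
MCC = 18 / 112.2497 = 0.160

0.160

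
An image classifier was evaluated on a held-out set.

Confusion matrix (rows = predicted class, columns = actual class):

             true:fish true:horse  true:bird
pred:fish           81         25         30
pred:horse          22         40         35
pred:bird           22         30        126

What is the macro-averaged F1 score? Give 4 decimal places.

0.5734

Per-class F1 score (2·TP/(2·TP+FP+FN)):
  fish: TP=81, FP=25+30=55, FN=22+22=44 → 162/261 = 0.62069
  horse: TP=40, FP=22+35=57, FN=25+30=55 → 80/192 = 0.41667
  bird: TP=126, FP=22+30=52, FN=30+35=65 → 252/369 = 0.68293
Macro-F1 score = mean = (0.62069 + 0.41667 + 0.68293) / 3 = 0.5734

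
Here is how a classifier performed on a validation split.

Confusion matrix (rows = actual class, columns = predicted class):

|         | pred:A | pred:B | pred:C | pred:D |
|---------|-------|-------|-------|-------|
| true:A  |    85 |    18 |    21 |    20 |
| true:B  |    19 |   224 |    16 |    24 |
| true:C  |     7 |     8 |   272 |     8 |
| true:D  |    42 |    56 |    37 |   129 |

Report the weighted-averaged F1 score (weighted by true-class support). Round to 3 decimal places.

0.711

Per-class F1 score (2·TP/(2·TP+FP+FN)):
  A: TP=85, FP=19+7+42=68, FN=18+21+20=59 → 170/297 = 0.5724
  B: TP=224, FP=18+8+56=82, FN=19+16+24=59 → 448/589 = 0.7606
  C: TP=272, FP=21+16+37=74, FN=7+8+8=23 → 544/641 = 0.8487
  D: TP=129, FP=20+24+8=52, FN=42+56+37=135 → 258/445 = 0.5798
Weighted-F1 score = Σ (supportᵢ/N)·F1 scoreᵢ with N=986: (144/986)·0.5724 + (283/986)·0.7606 + (295/986)·0.8487 + (264/986)·0.5798 = 0.711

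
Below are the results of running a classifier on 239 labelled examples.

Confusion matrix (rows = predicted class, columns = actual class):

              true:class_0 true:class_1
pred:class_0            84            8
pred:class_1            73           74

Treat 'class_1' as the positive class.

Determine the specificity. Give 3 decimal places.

Specificity = TN/(TN+FP) = 84/(84+73) = 0.535

0.535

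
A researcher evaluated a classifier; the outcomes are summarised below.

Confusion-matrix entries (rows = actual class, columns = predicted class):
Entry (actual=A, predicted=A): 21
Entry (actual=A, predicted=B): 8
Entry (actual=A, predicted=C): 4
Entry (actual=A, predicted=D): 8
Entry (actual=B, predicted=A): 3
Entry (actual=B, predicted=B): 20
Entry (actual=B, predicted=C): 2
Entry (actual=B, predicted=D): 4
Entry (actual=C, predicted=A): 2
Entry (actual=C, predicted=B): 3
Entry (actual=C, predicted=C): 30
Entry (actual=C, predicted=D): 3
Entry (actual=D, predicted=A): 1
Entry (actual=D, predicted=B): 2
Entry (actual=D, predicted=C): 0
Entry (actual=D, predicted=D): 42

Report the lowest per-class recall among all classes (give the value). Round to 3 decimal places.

0.512

Per-class recall (TP/(TP+FN)):
  A: TP=21, FN=8+4+8=20 → 21/41 = 0.5122
  B: TP=20, FN=3+2+4=9 → 20/29 = 0.6897
  C: TP=30, FN=2+3+3=8 → 30/38 = 0.7895
  D: TP=42, FN=1+2+0=3 → 42/45 = 0.9333
Lowest is class 'A' with recall = 0.512.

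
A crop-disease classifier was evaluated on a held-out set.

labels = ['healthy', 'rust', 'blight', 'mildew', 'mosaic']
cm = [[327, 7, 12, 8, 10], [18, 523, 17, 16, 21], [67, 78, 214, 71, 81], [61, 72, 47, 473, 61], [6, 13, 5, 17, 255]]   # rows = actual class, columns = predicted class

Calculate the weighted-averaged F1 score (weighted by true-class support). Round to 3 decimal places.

0.712

Per-class F1 score (2·TP/(2·TP+FP+FN)):
  healthy: TP=327, FP=18+67+61+6=152, FN=7+12+8+10=37 → 654/843 = 0.7758
  rust: TP=523, FP=7+78+72+13=170, FN=18+17+16+21=72 → 1046/1288 = 0.8121
  blight: TP=214, FP=12+17+47+5=81, FN=67+78+71+81=297 → 428/806 = 0.5310
  mildew: TP=473, FP=8+16+71+17=112, FN=61+72+47+61=241 → 946/1299 = 0.7283
  mosaic: TP=255, FP=10+21+81+61=173, FN=6+13+5+17=41 → 510/724 = 0.7044
Weighted-F1 score = Σ (supportᵢ/N)·F1 scoreᵢ with N=2480: (364/2480)·0.7758 + (595/2480)·0.8121 + (511/2480)·0.5310 + (714/2480)·0.7283 + (296/2480)·0.7044 = 0.712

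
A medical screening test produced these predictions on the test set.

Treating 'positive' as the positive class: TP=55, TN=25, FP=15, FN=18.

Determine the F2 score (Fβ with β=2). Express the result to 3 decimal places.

0.760

Fβ = (1+β²)·TP / ((1+β²)·TP + β²·FN + FP), with β²=4
= 5·55 / (5·55 + 4·18 + 15) = 0.760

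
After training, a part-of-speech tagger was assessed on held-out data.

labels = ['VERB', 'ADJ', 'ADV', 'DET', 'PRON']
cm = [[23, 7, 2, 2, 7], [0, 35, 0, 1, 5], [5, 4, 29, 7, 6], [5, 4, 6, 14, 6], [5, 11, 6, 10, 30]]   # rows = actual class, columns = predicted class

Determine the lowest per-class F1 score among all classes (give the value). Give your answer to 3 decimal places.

Per-class F1 score (2·TP/(2·TP+FP+FN)):
  VERB: TP=23, FP=0+5+5+5=15, FN=7+2+2+7=18 → 46/79 = 0.5823
  ADJ: TP=35, FP=7+4+4+11=26, FN=0+0+1+5=6 → 70/102 = 0.6863
  ADV: TP=29, FP=2+0+6+6=14, FN=5+4+7+6=22 → 58/94 = 0.6170
  DET: TP=14, FP=2+1+7+10=20, FN=5+4+6+6=21 → 28/69 = 0.4058
  PRON: TP=30, FP=7+5+6+6=24, FN=5+11+6+10=32 → 60/116 = 0.5172
Lowest is class 'DET' with F1 score = 0.406.

0.406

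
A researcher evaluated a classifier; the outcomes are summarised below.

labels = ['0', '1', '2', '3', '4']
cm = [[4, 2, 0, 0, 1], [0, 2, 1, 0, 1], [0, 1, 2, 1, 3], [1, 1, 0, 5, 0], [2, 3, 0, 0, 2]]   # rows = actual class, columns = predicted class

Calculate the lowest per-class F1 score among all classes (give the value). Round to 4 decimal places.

Per-class F1 score (2·TP/(2·TP+FP+FN)):
  0: TP=4, FP=0+0+1+2=3, FN=2+0+0+1=3 → 8/14 = 0.57143
  1: TP=2, FP=2+1+1+3=7, FN=0+1+0+1=2 → 4/13 = 0.30769
  2: TP=2, FP=0+1+0+0=1, FN=0+1+1+3=5 → 4/10 = 0.40000
  3: TP=5, FP=0+0+1+0=1, FN=1+1+0+0=2 → 10/13 = 0.76923
  4: TP=2, FP=1+1+3+0=5, FN=2+3+0+0=5 → 4/14 = 0.28571
Lowest is class '4' with F1 score = 0.2857.

0.2857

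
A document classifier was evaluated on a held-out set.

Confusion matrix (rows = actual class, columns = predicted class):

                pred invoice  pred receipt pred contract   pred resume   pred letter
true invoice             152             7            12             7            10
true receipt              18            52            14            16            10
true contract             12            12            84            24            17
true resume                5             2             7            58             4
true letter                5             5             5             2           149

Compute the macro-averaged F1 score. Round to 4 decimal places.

Per-class F1 score (2·TP/(2·TP+FP+FN)):
  invoice: TP=152, FP=18+12+5+5=40, FN=7+12+7+10=36 → 304/380 = 0.80000
  receipt: TP=52, FP=7+12+2+5=26, FN=18+14+16+10=58 → 104/188 = 0.55319
  contract: TP=84, FP=12+14+7+5=38, FN=12+12+24+17=65 → 168/271 = 0.61993
  resume: TP=58, FP=7+16+24+2=49, FN=5+2+7+4=18 → 116/183 = 0.63388
  letter: TP=149, FP=10+10+17+4=41, FN=5+5+5+2=17 → 298/356 = 0.83708
Macro-F1 score = mean = (0.80000 + 0.55319 + 0.61993 + 0.63388 + 0.83708) / 5 = 0.6888

0.6888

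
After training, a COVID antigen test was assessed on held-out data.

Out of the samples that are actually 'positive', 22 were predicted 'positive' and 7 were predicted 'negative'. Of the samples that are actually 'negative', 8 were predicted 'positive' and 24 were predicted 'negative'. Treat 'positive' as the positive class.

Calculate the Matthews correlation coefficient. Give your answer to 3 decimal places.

0.508

MCC = (TP·TN − FP·FN) / √((TP+FP)(TP+FN)(TN+FP)(TN+FN))
Numerator = 22·24 − 8·7 = 472
Denominator = √(30·29·32·31) = √863040 = 928.9995
MCC = 472 / 928.9995 = 0.508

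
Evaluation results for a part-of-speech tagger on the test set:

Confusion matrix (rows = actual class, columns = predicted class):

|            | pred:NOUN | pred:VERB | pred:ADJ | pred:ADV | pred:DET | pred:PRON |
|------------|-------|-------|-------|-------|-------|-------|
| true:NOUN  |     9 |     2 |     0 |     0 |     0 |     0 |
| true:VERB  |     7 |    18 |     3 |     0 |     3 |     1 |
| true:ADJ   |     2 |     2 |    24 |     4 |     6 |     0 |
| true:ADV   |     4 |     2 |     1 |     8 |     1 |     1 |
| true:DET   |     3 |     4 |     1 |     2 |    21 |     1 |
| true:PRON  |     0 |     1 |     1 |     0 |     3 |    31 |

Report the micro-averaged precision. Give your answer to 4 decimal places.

0.6687

Micro-averaging pools counts across classes: ΣTP=111, ΣFP=55, ΣFN=55.
Micro-precision = TP/(TP+FP) on pooled counts = 0.6687 (equals overall accuracy in single-label multiclass).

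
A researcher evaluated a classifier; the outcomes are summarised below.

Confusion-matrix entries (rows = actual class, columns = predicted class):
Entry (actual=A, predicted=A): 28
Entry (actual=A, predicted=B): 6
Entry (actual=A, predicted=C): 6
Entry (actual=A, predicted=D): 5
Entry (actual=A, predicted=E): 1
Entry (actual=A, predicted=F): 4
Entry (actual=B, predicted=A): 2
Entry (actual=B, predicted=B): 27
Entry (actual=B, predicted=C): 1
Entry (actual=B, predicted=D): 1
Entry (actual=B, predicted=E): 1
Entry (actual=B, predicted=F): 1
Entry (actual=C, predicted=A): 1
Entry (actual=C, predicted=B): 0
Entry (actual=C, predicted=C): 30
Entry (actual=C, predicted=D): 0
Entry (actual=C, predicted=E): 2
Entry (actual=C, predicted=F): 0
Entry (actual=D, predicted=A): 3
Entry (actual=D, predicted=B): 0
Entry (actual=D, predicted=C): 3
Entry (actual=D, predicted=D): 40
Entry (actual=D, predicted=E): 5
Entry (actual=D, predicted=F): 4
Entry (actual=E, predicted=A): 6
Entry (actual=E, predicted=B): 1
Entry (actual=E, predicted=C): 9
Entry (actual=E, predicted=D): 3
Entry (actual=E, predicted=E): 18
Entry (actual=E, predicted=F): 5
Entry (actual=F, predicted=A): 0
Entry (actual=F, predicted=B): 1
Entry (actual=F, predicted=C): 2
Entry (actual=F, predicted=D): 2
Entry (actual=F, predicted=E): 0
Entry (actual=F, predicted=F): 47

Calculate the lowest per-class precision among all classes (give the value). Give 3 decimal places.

Per-class precision (TP/(TP+FP)):
  A: TP=28, FP=2+1+3+6+0=12 → 28/40 = 0.7000
  B: TP=27, FP=6+0+0+1+1=8 → 27/35 = 0.7714
  C: TP=30, FP=6+1+3+9+2=21 → 30/51 = 0.5882
  D: TP=40, FP=5+1+0+3+2=11 → 40/51 = 0.7843
  E: TP=18, FP=1+1+2+5+0=9 → 18/27 = 0.6667
  F: TP=47, FP=4+1+0+4+5=14 → 47/61 = 0.7705
Lowest is class 'C' with precision = 0.588.

0.588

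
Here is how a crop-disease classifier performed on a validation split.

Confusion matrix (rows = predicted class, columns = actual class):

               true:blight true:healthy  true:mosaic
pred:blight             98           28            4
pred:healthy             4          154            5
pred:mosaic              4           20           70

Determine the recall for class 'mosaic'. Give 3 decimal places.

One-vs-rest for 'mosaic': TP = diagonal; FP = other classes predicted 'mosaic'; FN = 'mosaic' predicted as other.
recall = TP/(TP+FN).
mosaic: TP=70, FN=4+5=9 → 70/79 = 0.8861

0.886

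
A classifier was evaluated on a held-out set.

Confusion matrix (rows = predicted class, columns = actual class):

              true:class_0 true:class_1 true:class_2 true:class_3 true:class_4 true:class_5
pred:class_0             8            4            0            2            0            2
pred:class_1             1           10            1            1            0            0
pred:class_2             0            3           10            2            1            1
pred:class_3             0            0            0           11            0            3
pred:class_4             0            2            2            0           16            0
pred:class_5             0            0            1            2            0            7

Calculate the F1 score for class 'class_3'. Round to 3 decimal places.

0.688

Treat 'class_3' as positive and all other classes as negative.
F1 score = 2·TP/(2·TP+FP+FN).
class_3: TP=11, FP=0+0+0+0+3=3, FN=2+1+2+0+2=7 → 22/32 = 0.6875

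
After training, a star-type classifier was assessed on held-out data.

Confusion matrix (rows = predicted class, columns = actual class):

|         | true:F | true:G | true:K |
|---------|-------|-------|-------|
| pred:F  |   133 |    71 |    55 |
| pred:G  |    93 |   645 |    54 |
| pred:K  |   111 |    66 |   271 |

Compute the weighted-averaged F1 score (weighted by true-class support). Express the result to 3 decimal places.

0.694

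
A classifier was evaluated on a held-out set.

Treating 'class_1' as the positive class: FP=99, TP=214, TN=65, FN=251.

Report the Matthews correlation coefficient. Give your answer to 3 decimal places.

-0.126

MCC = (TP·TN − FP·FN) / √((TP+FP)(TP+FN)(TN+FP)(TN+FN))
Numerator = 214·65 − 99·251 = -10939
Denominator = √(313·465·164·316) = √7542724080 = 86848.8577
MCC = -10939 / 86848.8577 = -0.126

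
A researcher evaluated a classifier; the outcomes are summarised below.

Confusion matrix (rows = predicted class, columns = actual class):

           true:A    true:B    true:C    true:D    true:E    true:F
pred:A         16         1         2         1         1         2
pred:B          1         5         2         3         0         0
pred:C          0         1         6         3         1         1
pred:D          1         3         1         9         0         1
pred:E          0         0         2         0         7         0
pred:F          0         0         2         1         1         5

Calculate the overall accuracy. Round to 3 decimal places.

Accuracy = trace / total = (16+5+6+9+7+5=48) / 79 = 48/79 = 0.608

0.608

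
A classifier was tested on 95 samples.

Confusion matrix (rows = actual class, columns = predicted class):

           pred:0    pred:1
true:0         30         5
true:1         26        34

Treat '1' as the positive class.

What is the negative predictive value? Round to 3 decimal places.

0.536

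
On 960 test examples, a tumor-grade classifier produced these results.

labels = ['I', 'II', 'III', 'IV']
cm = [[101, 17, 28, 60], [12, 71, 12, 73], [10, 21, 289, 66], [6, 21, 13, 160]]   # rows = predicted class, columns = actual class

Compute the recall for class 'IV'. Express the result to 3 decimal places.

0.446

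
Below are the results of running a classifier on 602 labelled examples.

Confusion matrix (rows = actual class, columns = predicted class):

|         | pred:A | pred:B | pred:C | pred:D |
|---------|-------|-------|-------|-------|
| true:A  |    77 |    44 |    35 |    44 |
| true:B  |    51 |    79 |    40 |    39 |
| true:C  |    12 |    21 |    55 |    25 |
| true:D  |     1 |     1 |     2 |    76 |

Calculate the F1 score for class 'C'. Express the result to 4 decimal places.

One-vs-rest for 'C': TP = diagonal; FP = other classes predicted 'C'; FN = 'C' predicted as other.
F1 score = 2·TP/(2·TP+FP+FN).
C: TP=55, FP=35+40+2=77, FN=12+21+25=58 → 110/245 = 0.44898

0.4490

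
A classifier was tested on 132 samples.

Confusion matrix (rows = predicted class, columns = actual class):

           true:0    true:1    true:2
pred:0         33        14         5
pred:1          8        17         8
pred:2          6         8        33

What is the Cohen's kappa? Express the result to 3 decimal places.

0.439

Observed agreement pₒ = trace/N = 83/132 = 0.6288
Expected agreement pₑ = Σ (rowᵢ·colᵢ)/N² = (47·52 + 39·33 + 46·47)/132² = 0.3382
κ = (pₒ − pₑ)/(1 − pₑ) = (0.6288 − 0.3382)/(1 − 0.3382) = 0.439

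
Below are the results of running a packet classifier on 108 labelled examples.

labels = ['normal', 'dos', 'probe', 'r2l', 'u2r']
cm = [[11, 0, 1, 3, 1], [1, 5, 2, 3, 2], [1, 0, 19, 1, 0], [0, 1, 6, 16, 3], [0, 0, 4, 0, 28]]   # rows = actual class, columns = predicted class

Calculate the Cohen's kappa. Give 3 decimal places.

0.653

Observed agreement pₒ = trace/N = 79/108 = 0.7315
Expected agreement pₑ = Σ (rowᵢ·colᵢ)/N² = (16·13 + 13·6 + 21·32 + 26·23 + 32·34)/108² = 0.2267
κ = (pₒ − pₑ)/(1 − pₑ) = (0.7315 − 0.2267)/(1 − 0.2267) = 0.653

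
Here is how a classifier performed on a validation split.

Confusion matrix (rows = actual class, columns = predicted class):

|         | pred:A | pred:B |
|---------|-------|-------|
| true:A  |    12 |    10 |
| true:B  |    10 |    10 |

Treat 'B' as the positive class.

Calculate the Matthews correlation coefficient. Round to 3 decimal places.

0.045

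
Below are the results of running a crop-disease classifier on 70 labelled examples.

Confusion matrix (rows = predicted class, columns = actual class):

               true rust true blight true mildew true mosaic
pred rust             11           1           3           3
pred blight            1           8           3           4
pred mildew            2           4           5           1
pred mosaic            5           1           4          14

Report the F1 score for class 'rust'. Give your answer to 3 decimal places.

0.595

Take TP from the diagonal, FP from the rest of the 'rust' prediction marginal, FN from the rest of the 'rust' actual marginal.
F1 score = 2·TP/(2·TP+FP+FN).
rust: TP=11, FP=1+3+3=7, FN=1+2+5=8 → 22/37 = 0.5946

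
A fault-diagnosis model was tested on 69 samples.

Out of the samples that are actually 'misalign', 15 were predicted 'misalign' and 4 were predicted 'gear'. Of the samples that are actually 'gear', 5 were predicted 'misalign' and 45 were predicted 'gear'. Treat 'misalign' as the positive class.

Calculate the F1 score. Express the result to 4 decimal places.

0.7692

Precision = TP/(TP+FP) = 15/20 = 0.7500
Recall = TP/(TP+FN) = 15/19 = 0.7895
F1 = 2·TP/(2·TP+FP+FN) = 30/39 = 0.7692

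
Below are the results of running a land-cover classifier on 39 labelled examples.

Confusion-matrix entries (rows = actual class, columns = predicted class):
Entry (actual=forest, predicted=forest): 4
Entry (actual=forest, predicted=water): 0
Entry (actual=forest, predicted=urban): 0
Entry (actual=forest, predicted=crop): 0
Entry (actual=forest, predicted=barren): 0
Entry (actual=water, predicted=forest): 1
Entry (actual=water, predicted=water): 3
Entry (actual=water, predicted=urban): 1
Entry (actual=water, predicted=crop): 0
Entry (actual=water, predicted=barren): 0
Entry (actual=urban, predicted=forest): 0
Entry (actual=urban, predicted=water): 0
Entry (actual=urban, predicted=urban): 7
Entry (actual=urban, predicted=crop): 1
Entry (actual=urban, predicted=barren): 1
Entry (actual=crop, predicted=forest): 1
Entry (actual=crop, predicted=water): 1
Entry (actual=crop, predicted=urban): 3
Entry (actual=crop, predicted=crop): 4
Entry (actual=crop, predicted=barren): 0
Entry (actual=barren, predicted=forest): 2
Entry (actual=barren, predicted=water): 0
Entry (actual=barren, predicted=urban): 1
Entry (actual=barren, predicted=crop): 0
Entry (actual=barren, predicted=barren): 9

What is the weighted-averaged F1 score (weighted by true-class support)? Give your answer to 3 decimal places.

Per-class F1 score (2·TP/(2·TP+FP+FN)):
  forest: TP=4, FP=1+0+1+2=4, FN=0+0+0+0=0 → 8/12 = 0.6667
  water: TP=3, FP=0+0+1+0=1, FN=1+1+0+0=2 → 6/9 = 0.6667
  urban: TP=7, FP=0+1+3+1=5, FN=0+0+1+1=2 → 14/21 = 0.6667
  crop: TP=4, FP=0+0+1+0=1, FN=1+1+3+0=5 → 8/14 = 0.5714
  barren: TP=9, FP=0+0+1+0=1, FN=2+0+1+0=3 → 18/22 = 0.8182
Weighted-F1 score = Σ (supportᵢ/N)·F1 scoreᵢ with N=39: (4/39)·0.6667 + (5/39)·0.6667 + (9/39)·0.6667 + (9/39)·0.5714 + (12/39)·0.8182 = 0.691

0.691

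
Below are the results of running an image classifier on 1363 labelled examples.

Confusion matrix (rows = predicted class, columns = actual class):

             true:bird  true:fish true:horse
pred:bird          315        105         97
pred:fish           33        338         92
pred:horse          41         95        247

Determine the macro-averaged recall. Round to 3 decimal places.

0.668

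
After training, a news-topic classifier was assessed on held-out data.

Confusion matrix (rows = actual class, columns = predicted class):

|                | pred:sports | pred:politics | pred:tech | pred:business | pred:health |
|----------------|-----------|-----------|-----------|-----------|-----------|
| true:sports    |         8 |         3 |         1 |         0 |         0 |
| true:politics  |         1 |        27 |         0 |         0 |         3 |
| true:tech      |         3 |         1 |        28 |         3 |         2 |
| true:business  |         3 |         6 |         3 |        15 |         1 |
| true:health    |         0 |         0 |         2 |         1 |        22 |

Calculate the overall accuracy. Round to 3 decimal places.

Accuracy = trace / total = (8+27+28+15+22=100) / 133 = 100/133 = 0.752

0.752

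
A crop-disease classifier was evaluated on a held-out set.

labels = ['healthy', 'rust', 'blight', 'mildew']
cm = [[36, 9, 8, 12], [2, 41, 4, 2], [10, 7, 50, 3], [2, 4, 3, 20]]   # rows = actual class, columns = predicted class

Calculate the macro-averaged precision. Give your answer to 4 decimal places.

Per-class precision (TP/(TP+FP)):
  healthy: TP=36, FP=2+10+2=14 → 36/50 = 0.72000
  rust: TP=41, FP=9+7+4=20 → 41/61 = 0.67213
  blight: TP=50, FP=8+4+3=15 → 50/65 = 0.76923
  mildew: TP=20, FP=12+2+3=17 → 20/37 = 0.54054
Macro-precision = mean = (0.72000 + 0.67213 + 0.76923 + 0.54054) / 4 = 0.6755

0.6755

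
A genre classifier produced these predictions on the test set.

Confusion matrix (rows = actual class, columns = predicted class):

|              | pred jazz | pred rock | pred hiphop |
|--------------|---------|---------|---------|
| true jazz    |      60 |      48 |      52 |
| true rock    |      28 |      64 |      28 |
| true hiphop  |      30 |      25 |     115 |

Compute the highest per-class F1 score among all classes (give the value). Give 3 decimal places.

0.630

Per-class F1 score (2·TP/(2·TP+FP+FN)):
  jazz: TP=60, FP=28+30=58, FN=48+52=100 → 120/278 = 0.4317
  rock: TP=64, FP=48+25=73, FN=28+28=56 → 128/257 = 0.4981
  hiphop: TP=115, FP=52+28=80, FN=30+25=55 → 230/365 = 0.6301
Highest is class 'hiphop' with F1 score = 0.630.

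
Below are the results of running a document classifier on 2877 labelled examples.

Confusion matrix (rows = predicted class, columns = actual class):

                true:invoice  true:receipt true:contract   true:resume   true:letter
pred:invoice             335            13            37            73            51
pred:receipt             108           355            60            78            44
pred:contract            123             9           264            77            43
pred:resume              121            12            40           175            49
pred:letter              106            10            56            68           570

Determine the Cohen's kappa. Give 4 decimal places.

0.4850

Observed agreement pₒ = trace/N = 1699/2877 = 0.59055
Expected agreement pₑ = Σ (rowᵢ·colᵢ)/N² = (793·509 + 399·645 + 457·516 + 471·397 + 757·810)/2877² = 0.20502
κ = (pₒ − pₑ)/(1 − pₑ) = (0.59055 − 0.20502)/(1 − 0.20502) = 0.4850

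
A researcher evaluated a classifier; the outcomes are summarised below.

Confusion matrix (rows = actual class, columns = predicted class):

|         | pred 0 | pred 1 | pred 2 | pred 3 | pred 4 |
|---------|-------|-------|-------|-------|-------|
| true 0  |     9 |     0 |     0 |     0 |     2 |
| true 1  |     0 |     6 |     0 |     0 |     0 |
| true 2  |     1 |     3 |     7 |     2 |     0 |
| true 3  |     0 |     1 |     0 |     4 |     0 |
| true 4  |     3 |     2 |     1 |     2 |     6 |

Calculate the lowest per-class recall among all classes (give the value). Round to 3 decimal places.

0.429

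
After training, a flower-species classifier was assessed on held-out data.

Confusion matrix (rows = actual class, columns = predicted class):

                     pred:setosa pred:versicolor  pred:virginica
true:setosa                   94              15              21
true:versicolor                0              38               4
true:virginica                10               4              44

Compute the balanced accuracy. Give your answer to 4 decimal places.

Balanced accuracy = mean of per-class recall.
  setosa: recall = 94/130 = 0.72308
  versicolor: recall = 38/42 = 0.90476
  virginica: recall = 44/58 = 0.75862
Mean = (0.72308 + 0.90476 + 0.75862) / 3 = 0.7955

0.7955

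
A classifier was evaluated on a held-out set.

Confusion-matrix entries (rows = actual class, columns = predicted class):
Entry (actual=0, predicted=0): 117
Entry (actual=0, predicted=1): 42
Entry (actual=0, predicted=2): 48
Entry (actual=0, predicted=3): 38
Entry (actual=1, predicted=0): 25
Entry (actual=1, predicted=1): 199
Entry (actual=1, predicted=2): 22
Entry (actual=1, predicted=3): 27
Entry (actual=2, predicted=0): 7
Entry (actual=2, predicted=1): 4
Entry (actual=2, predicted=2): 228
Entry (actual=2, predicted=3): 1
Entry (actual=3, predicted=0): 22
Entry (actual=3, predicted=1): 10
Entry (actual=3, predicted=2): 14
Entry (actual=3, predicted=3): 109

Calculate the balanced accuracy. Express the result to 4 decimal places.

Balanced accuracy = mean of per-class recall.
  0: recall = 117/245 = 0.47755
  1: recall = 199/273 = 0.72894
  2: recall = 228/240 = 0.95000
  3: recall = 109/155 = 0.70323
Mean = (0.47755 + 0.72894 + 0.95000 + 0.70323) / 4 = 0.7149

0.7149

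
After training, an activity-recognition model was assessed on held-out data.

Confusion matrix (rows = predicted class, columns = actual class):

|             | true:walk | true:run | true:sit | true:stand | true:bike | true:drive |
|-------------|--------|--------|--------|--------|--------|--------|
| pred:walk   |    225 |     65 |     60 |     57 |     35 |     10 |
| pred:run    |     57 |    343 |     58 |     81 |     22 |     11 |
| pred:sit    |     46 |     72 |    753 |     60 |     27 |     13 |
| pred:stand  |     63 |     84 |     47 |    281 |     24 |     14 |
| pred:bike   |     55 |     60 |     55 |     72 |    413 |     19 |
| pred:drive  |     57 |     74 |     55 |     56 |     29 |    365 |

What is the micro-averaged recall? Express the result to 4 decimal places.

Micro-averaging pools counts across classes: ΣTP=2380, ΣFP=1438, ΣFN=1438.
Micro-recall = TP/(TP+FN) on pooled counts = 0.6234 (equals overall accuracy in single-label multiclass).

0.6234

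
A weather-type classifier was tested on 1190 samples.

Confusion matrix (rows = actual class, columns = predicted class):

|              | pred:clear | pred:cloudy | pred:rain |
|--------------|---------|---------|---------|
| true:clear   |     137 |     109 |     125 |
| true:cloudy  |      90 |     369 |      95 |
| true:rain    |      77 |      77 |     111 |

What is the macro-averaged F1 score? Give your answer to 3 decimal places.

0.481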